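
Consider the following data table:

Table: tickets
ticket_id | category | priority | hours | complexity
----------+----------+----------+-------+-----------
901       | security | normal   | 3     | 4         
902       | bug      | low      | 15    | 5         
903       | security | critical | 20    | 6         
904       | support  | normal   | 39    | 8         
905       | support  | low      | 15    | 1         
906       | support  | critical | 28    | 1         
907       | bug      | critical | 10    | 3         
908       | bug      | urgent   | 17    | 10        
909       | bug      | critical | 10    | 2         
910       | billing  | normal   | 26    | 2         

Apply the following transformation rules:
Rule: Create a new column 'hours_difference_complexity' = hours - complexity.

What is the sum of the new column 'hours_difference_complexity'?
141

Step 1: For each record, compute hours - complexity
Example calculations:
  3 - 4 = -1
  15 - 5 = 10
  20 - 6 = 14
  ...
Step 2: Sum all derived values
Step 3: Total = 141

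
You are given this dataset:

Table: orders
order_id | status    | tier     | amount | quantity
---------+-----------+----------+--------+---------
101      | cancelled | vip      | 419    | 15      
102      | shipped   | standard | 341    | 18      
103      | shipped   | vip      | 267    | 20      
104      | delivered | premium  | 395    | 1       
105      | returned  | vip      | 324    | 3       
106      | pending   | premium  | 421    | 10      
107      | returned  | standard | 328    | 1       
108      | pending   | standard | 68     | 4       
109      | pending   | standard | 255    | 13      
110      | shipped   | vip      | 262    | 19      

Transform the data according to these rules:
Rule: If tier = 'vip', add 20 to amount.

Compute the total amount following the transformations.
3160

Step 1: Count records where tier = 'vip': 4
Step 2: Total bonus added: 4 × 20 = 80
Step 3: Original sum of amount: 3080
Step 4: Final sum = 3080 + 80 = 3160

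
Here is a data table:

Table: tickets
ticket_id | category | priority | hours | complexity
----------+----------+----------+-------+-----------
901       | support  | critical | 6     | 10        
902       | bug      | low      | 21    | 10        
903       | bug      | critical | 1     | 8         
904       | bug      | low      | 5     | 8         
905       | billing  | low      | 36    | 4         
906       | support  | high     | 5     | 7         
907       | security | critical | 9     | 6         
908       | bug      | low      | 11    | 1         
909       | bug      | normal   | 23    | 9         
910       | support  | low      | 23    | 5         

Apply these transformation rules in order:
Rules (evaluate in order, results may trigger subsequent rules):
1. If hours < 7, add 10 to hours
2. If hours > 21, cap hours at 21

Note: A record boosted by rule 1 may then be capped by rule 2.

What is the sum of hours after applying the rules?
161

Step 1: Apply rule 1 to records with hours < 7
  - 4 records get bonus of 10
  - Of these, 0 records then exceed 21 and get capped
Step 2: Apply rule 2 to records with hours > 21
  - 3 records (original) are capped
Step 3: Calculate final sum = 161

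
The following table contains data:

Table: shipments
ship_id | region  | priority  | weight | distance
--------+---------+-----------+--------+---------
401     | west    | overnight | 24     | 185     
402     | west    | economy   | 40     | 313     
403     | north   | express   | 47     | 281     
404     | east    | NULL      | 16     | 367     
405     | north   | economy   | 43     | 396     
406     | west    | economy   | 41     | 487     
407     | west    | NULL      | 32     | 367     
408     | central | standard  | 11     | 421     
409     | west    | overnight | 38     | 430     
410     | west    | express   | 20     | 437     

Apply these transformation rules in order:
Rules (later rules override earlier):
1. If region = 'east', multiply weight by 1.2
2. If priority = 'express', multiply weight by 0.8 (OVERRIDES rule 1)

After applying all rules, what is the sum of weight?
301.8

Step 1: Rule 2 takes priority for records with priority = 'express'
  - 2 records: 67 × 0.8 = 53.6
Step 2: Rule 1 applies to remaining records with region = 'east'
  - 1 records: 16 × 1.2 = 19.2
Step 3: Other records unchanged: 229
Step 4: Final sum = 53.6 + 19.2 + 229 = 301.8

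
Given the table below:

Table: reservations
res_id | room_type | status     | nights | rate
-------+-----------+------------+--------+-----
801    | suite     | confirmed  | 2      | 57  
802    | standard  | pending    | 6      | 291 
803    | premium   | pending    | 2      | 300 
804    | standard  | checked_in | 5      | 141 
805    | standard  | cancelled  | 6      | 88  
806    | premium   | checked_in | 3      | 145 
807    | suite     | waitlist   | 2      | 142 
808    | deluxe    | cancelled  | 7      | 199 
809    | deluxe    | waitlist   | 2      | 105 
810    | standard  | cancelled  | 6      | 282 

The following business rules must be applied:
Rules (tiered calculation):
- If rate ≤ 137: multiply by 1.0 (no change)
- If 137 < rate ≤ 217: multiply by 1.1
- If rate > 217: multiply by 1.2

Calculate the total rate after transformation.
1987.3

Step 1: Tier 1 (rate ≤ 137): 3 records, sum = 250 × 1.0 = 250.0
Step 2: Tier 2 (137 < rate ≤ 217): 4 records, sum = 627 × 1.1 = 689.7
Step 3: Tier 3 (rate > 217): 3 records, sum = 873 × 1.2 = 1047.6
Step 4: Final sum = 250.0 + 689.7 + 1047.6 = 1987.3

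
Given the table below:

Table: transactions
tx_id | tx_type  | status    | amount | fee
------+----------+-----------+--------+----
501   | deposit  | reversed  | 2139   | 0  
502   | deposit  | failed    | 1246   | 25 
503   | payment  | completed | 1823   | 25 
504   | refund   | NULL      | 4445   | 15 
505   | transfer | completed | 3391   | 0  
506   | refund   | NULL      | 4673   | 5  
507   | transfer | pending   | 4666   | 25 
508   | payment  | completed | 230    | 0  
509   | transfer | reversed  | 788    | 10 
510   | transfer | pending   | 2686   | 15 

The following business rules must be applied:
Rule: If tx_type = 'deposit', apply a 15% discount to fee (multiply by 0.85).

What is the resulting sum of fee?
116.25

Step 1: Records with tx_type = 'deposit' have total fee = 25
Step 2: Apply multiplier: 25 × 0.85 = 21.25
Step 3: Other records total: 95
Step 4: Final sum = 21.25 + 95 = 116.25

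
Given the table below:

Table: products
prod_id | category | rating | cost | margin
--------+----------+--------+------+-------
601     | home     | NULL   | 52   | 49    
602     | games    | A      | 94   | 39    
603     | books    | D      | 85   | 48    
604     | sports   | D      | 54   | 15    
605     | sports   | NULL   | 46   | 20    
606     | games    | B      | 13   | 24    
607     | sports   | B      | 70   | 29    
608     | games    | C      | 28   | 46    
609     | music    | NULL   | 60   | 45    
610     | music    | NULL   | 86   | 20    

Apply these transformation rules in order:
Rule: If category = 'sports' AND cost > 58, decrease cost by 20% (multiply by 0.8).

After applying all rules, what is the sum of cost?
574.0

Step 1: Find records where category = 'sports' AND cost > 58
Step 2: 1 records match, summing to 70
Step 3: After multiplier: 70 × 0.8 = 56.0
Step 4: Unaffected records sum: 518
Step 5: Final sum = 56.0 + 518 = 574.0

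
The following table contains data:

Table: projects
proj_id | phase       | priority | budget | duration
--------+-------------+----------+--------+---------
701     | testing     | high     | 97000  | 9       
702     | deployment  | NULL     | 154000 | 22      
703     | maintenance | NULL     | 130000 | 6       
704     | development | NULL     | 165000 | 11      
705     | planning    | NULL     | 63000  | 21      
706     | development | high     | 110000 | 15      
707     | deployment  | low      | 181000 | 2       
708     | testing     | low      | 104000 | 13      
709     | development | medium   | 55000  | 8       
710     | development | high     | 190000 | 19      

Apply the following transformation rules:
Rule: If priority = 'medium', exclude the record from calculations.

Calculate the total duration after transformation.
118

Step 1: Identify records where priority = 'medium'
Step 2: The excluded records sum to 8
Step 3: Original total duration = 126
Step 4: Remaining total = 126 - 8 = 118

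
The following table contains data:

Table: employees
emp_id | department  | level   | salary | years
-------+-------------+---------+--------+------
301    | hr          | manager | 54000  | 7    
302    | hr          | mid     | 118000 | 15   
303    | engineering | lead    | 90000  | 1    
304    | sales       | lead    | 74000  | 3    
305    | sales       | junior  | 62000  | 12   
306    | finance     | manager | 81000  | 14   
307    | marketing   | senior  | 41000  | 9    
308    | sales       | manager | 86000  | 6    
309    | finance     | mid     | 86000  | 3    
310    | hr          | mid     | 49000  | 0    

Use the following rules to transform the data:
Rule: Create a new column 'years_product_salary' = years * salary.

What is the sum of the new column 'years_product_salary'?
5481000

Step 1: For each record, compute years * salary
Example calculations:
  7 * 54000 = 378000
  15 * 118000 = 1770000
  1 * 90000 = 90000
  ...
Step 2: Sum all derived values
Step 3: Total = 5481000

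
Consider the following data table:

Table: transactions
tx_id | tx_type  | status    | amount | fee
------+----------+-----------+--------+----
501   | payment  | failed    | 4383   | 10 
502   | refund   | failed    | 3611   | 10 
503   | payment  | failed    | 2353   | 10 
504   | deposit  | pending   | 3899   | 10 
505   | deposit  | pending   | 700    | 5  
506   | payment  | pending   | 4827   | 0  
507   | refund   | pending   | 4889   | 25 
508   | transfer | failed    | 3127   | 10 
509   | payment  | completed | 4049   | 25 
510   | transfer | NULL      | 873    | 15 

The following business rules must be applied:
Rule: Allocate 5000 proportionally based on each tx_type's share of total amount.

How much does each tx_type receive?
deposit: 702.97, payment: 2386.35, refund: 1299.26, transfer: 611.42

Step 1: Calculate total amount = 32711
Step 2: Calculate each tx_type's proportion:
  deposit: 4599/32711 = 14.06% → 702.97
  payment: 15612/32711 = 47.73% → 2386.35
  refund: 8500/32711 = 25.99% → 1299.26
  transfer: 4000/32711 = 12.23% → 611.42
Step 3: Verify: sum of allocations ≈ 5000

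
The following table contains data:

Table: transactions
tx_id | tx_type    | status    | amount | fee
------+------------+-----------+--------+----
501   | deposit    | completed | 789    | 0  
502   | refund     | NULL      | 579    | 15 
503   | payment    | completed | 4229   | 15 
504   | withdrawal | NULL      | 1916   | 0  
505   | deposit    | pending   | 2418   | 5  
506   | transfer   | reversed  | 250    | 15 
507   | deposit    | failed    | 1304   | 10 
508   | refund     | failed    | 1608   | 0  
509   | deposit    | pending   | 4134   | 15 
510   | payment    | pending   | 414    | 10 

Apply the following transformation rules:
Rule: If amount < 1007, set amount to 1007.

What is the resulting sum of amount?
19637

Step 1: 4 records have amount < 1007
Step 2: These records originally summed to 2032
Step 3: After setting to minimum: 4 × 1007 = 4028
Step 4: Unaffected records sum: 15609
Step 5: Final sum = 4028 + 15609 = 19637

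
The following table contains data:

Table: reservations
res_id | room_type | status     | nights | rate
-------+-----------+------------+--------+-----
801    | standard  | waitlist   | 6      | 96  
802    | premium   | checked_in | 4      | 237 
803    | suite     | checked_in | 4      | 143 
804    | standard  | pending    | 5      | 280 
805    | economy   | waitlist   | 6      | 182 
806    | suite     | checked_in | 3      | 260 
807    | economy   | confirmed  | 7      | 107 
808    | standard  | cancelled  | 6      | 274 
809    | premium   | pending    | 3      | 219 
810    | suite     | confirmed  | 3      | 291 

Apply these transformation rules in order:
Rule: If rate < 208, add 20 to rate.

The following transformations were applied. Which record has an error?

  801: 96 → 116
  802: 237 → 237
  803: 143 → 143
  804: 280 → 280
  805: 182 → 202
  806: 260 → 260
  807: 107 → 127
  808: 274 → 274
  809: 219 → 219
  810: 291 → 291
Record 803 has an error. The correct transformed value should be 163, not 143.

Step 1: Check each record against the rule
Step 2: Record 803 has rate = 143
Step 3: Since 143 < 208, the bonus should have been applied
Step 4: Correct value = 163, but claimed value = 143
Conclusion: Record 803 has the error.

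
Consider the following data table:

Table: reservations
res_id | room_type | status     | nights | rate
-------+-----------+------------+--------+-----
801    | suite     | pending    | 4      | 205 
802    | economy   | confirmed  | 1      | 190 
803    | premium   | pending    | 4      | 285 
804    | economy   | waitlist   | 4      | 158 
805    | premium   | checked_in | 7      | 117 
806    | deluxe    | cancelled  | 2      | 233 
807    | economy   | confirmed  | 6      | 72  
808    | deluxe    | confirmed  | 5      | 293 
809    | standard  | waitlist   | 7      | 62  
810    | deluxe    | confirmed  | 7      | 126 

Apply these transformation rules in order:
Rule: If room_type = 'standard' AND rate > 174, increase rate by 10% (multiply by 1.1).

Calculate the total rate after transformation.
1741

Step 1: Find records where room_type = 'standard' AND rate > 174
Step 2: 0 records match, summing to 0
Step 3: After multiplier: 0 × 1.1 = 0.0
Step 4: Unaffected records sum: 1741
Step 5: Final sum = 0.0 + 1741 = 1741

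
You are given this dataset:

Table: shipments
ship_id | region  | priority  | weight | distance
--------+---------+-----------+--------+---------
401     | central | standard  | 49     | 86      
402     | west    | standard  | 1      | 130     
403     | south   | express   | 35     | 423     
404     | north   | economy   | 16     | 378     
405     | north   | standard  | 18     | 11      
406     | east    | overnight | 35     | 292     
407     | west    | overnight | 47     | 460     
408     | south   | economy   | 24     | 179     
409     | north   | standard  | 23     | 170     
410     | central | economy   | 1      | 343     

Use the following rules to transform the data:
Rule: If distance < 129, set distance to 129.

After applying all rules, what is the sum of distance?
2633

Step 1: 2 records have distance < 129
Step 2: These records originally summed to 97
Step 3: After setting to minimum: 2 × 129 = 258
Step 4: Unaffected records sum: 2375
Step 5: Final sum = 258 + 2375 = 2633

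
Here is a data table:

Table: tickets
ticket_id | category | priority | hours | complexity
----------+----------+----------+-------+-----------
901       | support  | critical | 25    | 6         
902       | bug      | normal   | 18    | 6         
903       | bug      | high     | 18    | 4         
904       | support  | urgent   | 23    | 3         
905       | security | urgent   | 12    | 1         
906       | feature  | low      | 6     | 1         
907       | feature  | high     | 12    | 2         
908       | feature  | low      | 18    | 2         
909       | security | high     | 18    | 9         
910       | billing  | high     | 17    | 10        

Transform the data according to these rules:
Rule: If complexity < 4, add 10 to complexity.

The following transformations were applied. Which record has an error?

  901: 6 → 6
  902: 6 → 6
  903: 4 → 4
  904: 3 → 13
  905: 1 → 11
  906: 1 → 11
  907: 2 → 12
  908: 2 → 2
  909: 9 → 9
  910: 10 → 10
Record 908 has an error. The correct transformed value should be 12, not 2.

Step 1: Check each record against the rule
Step 2: Record 908 has complexity = 2
Step 3: Since 2 < 4, the bonus should have been applied
Step 4: Correct value = 12, but claimed value = 2
Conclusion: Record 908 has the error.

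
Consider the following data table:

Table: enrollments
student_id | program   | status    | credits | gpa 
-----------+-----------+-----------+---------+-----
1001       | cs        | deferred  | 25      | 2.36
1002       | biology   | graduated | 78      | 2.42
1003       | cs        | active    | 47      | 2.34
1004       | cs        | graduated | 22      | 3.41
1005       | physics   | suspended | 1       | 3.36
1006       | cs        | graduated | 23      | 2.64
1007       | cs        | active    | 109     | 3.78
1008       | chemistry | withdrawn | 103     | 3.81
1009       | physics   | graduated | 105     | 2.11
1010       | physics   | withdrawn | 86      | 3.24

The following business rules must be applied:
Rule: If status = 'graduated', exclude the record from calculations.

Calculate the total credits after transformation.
371

Step 1: Identify records where status = 'graduated'
Step 2: The excluded records sum to 228
Step 3: Original total credits = 599
Step 4: Remaining total = 599 - 228 = 371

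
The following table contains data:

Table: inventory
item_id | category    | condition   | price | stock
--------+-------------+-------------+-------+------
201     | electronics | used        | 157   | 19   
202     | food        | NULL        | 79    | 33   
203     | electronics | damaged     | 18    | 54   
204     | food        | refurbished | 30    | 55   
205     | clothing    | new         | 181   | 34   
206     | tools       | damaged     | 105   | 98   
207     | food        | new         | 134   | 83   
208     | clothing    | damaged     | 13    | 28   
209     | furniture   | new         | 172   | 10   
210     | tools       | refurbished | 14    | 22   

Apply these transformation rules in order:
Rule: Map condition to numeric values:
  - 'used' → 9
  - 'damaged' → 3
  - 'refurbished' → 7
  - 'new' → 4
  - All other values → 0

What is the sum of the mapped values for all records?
44

Step 1: Apply mapping to each record
Step 2: Count by status:
  'used': 1 records × 9 = 9
  'damaged': 3 records × 3 = 9
  'refurbished': 2 records × 7 = 14
  'new': 3 records × 4 = 12
Step 3: Sum all mapped values = 44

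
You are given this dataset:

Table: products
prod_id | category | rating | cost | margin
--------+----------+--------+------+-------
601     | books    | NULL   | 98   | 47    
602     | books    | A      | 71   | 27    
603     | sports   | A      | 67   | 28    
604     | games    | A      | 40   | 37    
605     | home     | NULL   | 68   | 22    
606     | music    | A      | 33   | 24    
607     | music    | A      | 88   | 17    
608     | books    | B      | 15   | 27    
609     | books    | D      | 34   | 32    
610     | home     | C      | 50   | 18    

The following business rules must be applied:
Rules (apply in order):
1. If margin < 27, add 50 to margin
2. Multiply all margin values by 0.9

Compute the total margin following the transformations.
431.1

Step 1: Apply Rule 1 - Add 50 to records with margin < 27
  - 4 records affected: 81 + (4 × 50) = 281
  - Unaffected records: 198
  - Sum after Rule 1: 479
Step 2: Apply Rule 2 - Multiply all by 0.9
  - 479 × 0.9 = 431.1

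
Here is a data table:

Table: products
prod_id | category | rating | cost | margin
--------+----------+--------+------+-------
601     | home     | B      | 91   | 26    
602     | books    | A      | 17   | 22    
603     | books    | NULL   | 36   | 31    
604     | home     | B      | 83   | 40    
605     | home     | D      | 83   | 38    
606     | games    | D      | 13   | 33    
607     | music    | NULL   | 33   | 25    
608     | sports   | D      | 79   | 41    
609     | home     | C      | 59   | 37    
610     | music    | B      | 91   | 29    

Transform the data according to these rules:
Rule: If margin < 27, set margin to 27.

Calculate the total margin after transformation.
330

Step 1: 3 records have margin < 27
Step 2: These records originally summed to 73
Step 3: After setting to minimum: 3 × 27 = 81
Step 4: Unaffected records sum: 249
Step 5: Final sum = 81 + 249 = 330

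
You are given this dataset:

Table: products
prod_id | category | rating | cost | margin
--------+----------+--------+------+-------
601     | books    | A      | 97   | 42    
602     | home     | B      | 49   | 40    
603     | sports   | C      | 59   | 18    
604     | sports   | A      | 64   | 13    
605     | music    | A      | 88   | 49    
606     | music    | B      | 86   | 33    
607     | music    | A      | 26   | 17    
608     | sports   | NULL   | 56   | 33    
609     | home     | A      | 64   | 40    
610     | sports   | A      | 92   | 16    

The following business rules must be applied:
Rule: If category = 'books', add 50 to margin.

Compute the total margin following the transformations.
351

Step 1: Count records where category = 'books': 1
Step 2: Total bonus added: 1 × 50 = 50
Step 3: Original sum of margin: 301
Step 4: Final sum = 301 + 50 = 351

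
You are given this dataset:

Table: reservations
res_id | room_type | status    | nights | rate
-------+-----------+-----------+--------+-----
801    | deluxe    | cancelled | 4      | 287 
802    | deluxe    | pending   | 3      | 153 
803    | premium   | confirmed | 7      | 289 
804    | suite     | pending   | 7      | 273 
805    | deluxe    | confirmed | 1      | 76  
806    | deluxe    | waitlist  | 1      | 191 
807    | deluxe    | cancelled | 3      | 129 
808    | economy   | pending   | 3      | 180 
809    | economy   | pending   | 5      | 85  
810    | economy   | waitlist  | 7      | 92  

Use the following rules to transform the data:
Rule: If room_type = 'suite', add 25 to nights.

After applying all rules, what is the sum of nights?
66

Step 1: Count records where room_type = 'suite': 1
Step 2: Total bonus added: 1 × 25 = 25
Step 3: Original sum of nights: 41
Step 4: Final sum = 41 + 25 = 66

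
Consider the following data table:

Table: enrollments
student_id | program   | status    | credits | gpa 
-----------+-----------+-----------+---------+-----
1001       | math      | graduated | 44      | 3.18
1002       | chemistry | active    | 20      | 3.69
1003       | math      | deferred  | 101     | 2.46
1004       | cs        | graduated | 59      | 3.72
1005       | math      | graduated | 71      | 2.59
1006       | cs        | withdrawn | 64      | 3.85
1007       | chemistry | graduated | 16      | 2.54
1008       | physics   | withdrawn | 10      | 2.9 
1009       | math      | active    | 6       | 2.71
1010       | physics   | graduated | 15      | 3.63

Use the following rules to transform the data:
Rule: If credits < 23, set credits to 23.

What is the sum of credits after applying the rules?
454

Step 1: 5 records have credits < 23
Step 2: These records originally summed to 67
Step 3: After setting to minimum: 5 × 23 = 115
Step 4: Unaffected records sum: 339
Step 5: Final sum = 115 + 339 = 454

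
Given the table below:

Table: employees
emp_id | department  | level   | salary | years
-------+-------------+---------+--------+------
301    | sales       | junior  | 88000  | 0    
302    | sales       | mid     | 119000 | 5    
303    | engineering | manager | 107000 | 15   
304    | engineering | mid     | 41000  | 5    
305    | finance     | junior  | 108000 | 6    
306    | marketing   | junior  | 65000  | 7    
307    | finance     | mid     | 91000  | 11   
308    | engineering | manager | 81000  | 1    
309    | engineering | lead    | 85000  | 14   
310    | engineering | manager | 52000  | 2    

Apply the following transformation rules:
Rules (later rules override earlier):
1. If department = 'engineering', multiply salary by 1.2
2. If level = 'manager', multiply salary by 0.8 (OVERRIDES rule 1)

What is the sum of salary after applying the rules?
814200.0

Step 1: Rule 2 takes priority for records with level = 'manager'
  - 3 records: 240000 × 0.8 = 192000.0
Step 2: Rule 1 applies to remaining records with department = 'engineering'
  - 2 records: 126000 × 1.2 = 151200.0
Step 3: Other records unchanged: 471000
Step 4: Final sum = 192000.0 + 151200.0 + 471000 = 814200.0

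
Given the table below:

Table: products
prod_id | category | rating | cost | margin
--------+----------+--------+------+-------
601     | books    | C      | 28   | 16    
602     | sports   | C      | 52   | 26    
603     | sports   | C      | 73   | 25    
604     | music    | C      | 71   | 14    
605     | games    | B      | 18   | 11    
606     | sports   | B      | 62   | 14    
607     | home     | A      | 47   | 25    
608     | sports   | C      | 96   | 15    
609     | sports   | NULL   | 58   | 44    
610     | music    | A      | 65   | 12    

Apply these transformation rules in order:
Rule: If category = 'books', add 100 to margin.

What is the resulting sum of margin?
302

Step 1: Count records where category = 'books': 1
Step 2: Total bonus added: 1 × 100 = 100
Step 3: Original sum of margin: 202
Step 4: Final sum = 202 + 100 = 302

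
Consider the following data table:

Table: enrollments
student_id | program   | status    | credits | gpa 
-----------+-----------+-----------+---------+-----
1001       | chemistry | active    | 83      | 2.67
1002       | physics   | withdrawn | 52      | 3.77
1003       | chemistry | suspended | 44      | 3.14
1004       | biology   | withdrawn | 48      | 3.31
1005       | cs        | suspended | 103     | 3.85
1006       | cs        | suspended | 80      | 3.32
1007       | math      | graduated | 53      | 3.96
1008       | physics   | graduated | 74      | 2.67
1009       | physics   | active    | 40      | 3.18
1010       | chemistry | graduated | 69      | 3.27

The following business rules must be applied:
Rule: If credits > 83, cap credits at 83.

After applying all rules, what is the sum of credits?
626

Step 1: 1 records have credits > 83
Step 2: These records originally summed to 103
Step 3: After capping: 1 × 83 = 83
Step 4: Unaffected records sum: 543
Step 5: Final sum = 83 + 543 = 626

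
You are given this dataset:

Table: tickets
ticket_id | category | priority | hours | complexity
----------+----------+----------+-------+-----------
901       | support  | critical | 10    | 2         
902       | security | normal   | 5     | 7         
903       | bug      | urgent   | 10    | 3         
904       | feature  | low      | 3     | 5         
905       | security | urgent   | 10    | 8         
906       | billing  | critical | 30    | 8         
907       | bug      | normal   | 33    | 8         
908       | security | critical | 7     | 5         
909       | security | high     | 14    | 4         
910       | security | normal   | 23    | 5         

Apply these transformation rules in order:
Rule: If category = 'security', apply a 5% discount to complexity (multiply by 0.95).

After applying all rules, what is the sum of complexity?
53.55

Step 1: Records with category = 'security' have total complexity = 29
Step 2: Apply multiplier: 29 × 0.95 = 27.55
Step 3: Other records total: 26
Step 4: Final sum = 27.55 + 26 = 53.55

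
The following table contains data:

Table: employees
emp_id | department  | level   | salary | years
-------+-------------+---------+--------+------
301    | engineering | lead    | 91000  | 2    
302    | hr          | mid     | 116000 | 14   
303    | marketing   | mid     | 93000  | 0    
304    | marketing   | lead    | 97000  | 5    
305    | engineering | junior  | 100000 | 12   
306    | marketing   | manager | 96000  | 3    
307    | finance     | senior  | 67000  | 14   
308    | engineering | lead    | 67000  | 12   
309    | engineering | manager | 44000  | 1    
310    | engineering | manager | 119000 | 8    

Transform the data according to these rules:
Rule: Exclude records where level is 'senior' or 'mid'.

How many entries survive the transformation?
7

Step 1: Count records to exclude
  - 1 (senior) + 2 (mid) = 3 records
Step 2: Total records: 10
Step 3: Remaining = 10 - 3 = 7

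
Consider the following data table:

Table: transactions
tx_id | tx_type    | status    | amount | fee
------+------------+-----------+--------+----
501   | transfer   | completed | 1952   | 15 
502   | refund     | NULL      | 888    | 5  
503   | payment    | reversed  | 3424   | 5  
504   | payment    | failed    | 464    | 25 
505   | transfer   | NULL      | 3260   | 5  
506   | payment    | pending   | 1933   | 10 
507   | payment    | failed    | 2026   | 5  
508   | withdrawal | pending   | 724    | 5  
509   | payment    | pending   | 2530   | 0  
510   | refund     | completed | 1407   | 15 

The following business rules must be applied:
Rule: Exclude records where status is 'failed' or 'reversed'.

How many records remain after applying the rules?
7

Step 1: Count records to exclude
  - 2 (failed) + 1 (reversed) = 3 records
Step 2: Total records: 10
Step 3: Remaining = 10 - 3 = 7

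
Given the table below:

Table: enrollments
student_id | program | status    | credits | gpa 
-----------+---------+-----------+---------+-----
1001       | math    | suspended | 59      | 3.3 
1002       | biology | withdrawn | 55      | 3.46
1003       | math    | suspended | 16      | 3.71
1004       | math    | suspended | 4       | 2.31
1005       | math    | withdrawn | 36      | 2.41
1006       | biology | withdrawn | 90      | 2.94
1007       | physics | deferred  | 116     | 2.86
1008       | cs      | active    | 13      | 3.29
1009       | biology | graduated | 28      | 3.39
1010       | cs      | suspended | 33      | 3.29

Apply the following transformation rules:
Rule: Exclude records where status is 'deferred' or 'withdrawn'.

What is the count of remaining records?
6

Step 1: Count records to exclude
  - 1 (deferred) + 3 (withdrawn) = 4 records
Step 2: Total records: 10
Step 3: Remaining = 10 - 4 = 6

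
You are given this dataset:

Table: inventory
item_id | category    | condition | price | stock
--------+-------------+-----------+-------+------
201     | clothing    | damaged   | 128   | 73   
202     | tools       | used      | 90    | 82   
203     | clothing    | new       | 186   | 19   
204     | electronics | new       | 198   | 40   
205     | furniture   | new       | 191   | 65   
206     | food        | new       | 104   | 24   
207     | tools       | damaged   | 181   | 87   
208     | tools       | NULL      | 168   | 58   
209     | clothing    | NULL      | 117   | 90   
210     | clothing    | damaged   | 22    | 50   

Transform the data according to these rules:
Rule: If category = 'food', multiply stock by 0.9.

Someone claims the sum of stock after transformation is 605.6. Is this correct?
No, the correct result is 585.6.

Step 1: Calculate the correct sum after transformation
Step 2: Apply multiplier 0.9 to records where category = 'food'
Step 3: Correct result = 585.6
Step 4: Claimed result = 605.6
Step 5: 585.6 ≠ 605.6
Conclusion: The claimed result is incorrect. The correct answer is 585.6.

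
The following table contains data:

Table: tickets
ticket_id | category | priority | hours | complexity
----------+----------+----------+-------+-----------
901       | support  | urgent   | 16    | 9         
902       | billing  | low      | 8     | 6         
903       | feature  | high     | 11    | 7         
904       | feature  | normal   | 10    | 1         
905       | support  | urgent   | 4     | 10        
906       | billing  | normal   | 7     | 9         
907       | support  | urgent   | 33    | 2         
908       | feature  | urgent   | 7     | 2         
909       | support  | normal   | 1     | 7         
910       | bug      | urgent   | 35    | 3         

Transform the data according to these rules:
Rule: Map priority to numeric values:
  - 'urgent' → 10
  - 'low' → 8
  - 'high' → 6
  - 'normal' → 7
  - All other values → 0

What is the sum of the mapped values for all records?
85

Step 1: Apply mapping to each record
Step 2: Count by status:
  'urgent': 5 records × 10 = 50
  'low': 1 records × 8 = 8
  'high': 1 records × 6 = 6
  'normal': 3 records × 7 = 21
Step 3: Sum all mapped values = 85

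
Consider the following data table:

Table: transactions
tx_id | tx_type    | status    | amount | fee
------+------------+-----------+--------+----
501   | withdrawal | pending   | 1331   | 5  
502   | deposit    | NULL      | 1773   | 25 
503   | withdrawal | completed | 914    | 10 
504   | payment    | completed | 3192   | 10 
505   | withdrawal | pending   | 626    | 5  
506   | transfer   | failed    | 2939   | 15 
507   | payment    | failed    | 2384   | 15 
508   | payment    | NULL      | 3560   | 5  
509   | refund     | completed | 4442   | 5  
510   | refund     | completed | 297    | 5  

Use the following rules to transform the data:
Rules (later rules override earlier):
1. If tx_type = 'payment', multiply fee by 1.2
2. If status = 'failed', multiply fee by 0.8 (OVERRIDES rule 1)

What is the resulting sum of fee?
97.0

Step 1: Rule 2 takes priority for records with status = 'failed'
  - 2 records: 30 × 0.8 = 24.0
Step 2: Rule 1 applies to remaining records with tx_type = 'payment'
  - 2 records: 15 × 1.2 = 18.0
Step 3: Other records unchanged: 55
Step 4: Final sum = 24.0 + 18.0 + 55 = 97.0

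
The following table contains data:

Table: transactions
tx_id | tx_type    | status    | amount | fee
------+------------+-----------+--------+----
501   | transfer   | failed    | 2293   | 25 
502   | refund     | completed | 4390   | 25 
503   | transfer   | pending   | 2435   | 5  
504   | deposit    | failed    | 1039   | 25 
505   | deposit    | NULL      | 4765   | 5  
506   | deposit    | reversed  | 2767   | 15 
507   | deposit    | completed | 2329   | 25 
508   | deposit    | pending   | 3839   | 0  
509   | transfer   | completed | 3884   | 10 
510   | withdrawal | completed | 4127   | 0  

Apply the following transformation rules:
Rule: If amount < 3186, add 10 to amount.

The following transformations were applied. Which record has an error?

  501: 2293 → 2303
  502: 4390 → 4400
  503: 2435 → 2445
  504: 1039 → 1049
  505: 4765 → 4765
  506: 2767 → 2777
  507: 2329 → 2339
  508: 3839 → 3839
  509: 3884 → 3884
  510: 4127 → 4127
Record 502 has an error. The correct transformed value should be 4390, not 4400.

Step 1: Check each record against the rule
Step 2: Record 502 has amount = 4390
Step 3: Since 4390 >= 3186, the bonus should not have been applied
Step 4: Correct value = 4390, but claimed value = 4400
Conclusion: Record 502 has the error.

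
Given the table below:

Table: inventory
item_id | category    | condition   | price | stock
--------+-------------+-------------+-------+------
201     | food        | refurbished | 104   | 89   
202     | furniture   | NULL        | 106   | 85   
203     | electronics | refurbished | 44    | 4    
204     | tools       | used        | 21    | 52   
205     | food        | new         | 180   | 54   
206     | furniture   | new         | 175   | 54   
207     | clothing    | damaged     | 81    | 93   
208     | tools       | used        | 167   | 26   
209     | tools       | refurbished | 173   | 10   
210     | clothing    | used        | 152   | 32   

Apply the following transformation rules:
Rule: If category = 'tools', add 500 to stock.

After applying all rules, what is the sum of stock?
1999

Step 1: Count records where category = 'tools': 3
Step 2: Total bonus added: 3 × 500 = 1500
Step 3: Original sum of stock: 499
Step 4: Final sum = 499 + 1500 = 1999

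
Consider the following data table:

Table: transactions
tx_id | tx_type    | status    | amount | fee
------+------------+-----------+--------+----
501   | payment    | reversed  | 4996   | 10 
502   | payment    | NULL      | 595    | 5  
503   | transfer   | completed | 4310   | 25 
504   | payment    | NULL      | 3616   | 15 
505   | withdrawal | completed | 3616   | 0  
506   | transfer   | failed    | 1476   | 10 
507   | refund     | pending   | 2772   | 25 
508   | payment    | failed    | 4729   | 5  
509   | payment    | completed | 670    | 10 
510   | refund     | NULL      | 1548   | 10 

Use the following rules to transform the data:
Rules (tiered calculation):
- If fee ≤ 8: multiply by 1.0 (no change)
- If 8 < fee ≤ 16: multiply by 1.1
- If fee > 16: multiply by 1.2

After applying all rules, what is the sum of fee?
130.5

Step 1: Tier 1 (fee ≤ 8): 3 records, sum = 10 × 1.0 = 10.0
Step 2: Tier 2 (8 < fee ≤ 16): 5 records, sum = 55 × 1.1 = 60.5
Step 3: Tier 3 (fee > 16): 2 records, sum = 50 × 1.2 = 60.0
Step 4: Final sum = 10.0 + 60.5 + 60.0 = 130.5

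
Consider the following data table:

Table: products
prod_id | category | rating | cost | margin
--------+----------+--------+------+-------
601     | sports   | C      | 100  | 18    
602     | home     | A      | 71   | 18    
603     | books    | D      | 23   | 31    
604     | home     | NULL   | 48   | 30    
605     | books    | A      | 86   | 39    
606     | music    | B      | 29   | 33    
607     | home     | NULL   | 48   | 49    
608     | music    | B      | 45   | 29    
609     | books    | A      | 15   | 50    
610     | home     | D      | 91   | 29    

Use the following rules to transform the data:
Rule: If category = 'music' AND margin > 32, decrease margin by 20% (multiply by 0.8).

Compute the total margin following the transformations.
319.4

Step 1: Find records where category = 'music' AND margin > 32
Step 2: 1 records match, summing to 33
Step 3: After multiplier: 33 × 0.8 = 26.4
Step 4: Unaffected records sum: 293
Step 5: Final sum = 26.4 + 293 = 319.4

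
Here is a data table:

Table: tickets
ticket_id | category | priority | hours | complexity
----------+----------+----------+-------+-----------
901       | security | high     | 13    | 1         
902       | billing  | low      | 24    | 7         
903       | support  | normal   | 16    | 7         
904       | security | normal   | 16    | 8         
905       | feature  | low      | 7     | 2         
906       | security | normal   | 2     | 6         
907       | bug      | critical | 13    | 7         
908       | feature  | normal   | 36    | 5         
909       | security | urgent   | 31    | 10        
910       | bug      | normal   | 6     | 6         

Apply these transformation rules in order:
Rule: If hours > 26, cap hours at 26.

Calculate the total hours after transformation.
149

Step 1: 2 records have hours > 26
Step 2: These records originally summed to 67
Step 3: After capping: 2 × 26 = 52
Step 4: Unaffected records sum: 97
Step 5: Final sum = 52 + 97 = 149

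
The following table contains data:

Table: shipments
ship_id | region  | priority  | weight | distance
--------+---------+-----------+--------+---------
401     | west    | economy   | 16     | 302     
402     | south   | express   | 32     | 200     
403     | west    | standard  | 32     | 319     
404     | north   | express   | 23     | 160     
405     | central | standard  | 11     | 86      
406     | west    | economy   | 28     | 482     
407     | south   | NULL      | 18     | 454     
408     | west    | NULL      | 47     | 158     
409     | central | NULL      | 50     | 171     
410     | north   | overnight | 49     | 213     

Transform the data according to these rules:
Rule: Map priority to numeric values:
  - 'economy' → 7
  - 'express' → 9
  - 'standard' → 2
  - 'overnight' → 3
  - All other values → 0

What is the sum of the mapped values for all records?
39

Step 1: Apply mapping to each record
Step 2: Count by status:
  'economy': 2 records × 7 = 14
  'express': 2 records × 9 = 18
  'standard': 2 records × 2 = 4
  'overnight': 1 records × 3 = 3
Step 3: Sum all mapped values = 39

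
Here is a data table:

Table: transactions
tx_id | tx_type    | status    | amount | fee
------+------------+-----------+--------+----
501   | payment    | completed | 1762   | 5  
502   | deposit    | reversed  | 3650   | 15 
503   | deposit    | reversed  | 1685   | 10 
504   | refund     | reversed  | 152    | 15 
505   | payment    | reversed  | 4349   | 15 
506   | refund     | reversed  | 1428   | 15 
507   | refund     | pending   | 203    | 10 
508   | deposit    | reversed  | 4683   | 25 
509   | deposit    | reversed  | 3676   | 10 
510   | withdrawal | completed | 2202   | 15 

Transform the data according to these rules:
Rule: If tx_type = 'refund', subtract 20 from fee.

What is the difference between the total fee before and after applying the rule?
60

Step 1: Original sum of fee = 135
Step 2: 3 records have tx_type = 'refund'
Step 3: Each affected record changes by -20
Step 4: Total change = 3 × -20 = -60
Step 5: New sum = 135 + -60 = 75
Step 6: Difference = |75 - 135| = 60
        (Sum decreased by 60)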